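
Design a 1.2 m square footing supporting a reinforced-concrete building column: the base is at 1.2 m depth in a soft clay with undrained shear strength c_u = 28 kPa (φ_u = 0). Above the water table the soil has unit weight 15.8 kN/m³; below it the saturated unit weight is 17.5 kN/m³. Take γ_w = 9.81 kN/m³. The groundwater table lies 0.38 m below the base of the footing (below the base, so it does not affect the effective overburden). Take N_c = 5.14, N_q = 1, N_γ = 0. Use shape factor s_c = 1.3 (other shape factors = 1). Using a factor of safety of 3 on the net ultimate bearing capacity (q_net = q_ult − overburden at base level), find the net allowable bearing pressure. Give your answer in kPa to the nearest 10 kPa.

q_all(net) ≈ 60 kPa

Effective surcharge at the founding depth q = γ·D_f = 15.8 × 1.2 = 18.96 kPa.
q_ult = c·N_c·s_c + q·N_q
     = 28 × 5.14 × 1.3 + 18.96 × 1
     = 187.1 + 18.96 = 206.06 kPa.
q_net = 206.06 − 18.96 = 187.1 kPa.
q_all(net) = 187.1 / 3 = 62.365 kPa.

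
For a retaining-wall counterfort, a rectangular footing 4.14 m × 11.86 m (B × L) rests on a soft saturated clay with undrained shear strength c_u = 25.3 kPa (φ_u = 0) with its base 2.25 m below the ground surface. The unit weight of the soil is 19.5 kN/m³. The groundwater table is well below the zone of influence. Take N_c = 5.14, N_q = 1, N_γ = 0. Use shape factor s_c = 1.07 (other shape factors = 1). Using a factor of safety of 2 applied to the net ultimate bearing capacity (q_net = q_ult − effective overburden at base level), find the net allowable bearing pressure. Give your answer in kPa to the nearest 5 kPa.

Effective surcharge at the founding depth q = γ·D_f = 19.5 × 2.25 = 43.875 kPa.
q_ult = c·N_c·s_c + q·N_q
     = 25.3 × 5.14 × 1.07 + 43.875 × 1
     = 139.14 + 43.875 = 183.02 kPa.
Net ultimate: q_net = 183.02 − 43.875 = 139.14 kPa.
q_all(net) = 139.14 / 2 = 69.572 kPa.

q_all(net) ≈ 70 kPa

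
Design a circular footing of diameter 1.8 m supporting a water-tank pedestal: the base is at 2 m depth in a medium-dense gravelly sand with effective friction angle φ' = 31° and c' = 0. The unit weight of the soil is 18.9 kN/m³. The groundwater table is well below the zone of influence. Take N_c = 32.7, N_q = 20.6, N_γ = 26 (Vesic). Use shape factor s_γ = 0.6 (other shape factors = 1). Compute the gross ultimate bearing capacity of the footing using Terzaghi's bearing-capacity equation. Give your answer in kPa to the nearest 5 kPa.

q_ult ≈ 1045 kPa

Overburden at base level: q = 18.9 × 2 = 37.8 kPa.
Surcharge term q·N_q = 37.8 × 20.6 = 778.68 kPa; self-weight term 0.5·γ·B·N_γ·s_γ = 0.5 × 18.9 × 1.8 × 26 × 0.6 = 265.36 kPa.
q_ult = 778.68 + 265.36 = 1044 kPa.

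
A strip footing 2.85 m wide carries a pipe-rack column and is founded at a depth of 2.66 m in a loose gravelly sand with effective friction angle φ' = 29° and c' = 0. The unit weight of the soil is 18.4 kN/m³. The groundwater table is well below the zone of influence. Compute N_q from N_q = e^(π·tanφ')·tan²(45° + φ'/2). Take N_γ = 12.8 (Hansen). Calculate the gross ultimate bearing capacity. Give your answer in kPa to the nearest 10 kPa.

tan29° = 0.5543, so N_q = e^(π×0.5543)·tan²(59.5°) = 5.705 × 2.882 = 16.44.
q = γ·D_f = 18.4 × 2.66 = 48.944 kPa.
q·N_q = 48.944 × 16.443 = 804.8 kPa
0.5·γ·B·N_γ = 0.5 × 18.4 × 2.85 × 12.8 = 335.62 kPa
q_ult = 804.8 + 335.62 = 1140.4 kPa.

q_ult ≈ 1140 kPa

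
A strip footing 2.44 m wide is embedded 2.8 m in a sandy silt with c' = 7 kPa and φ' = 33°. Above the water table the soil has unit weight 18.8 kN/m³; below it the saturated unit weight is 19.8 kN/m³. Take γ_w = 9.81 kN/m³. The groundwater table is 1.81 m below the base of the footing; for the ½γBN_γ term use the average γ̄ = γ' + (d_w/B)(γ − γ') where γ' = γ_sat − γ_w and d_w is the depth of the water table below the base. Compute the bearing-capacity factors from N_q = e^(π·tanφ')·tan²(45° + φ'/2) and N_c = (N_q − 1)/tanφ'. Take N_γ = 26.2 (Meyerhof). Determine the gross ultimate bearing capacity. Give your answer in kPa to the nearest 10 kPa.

tan33° = 0.6494, so N_q = e^(π×0.6494)·tan²(61.5°) = 7.692 × 3.392 = 26.09.
N_c = (26.09 − 1)/tan33° = 38.64.
Effective surcharge at the founding depth q = γ·D_f = 18.8 × 2.8 = 52.64 kPa.
With d_w = 1.81 m < B, γ̄ = 9.99 + (1.81/2.44) × (18.8 − 9.99) = 16.525 kN/m³.
q_ult = c·N_c + q·N_q + 0.5·γ·B·N_γ
     = 7 × 38.638 + 52.64 × 26.092 + 0.5 × 16.525 × 2.44 × 26.2
     = 270.47 + 1373.5 + 528.21 = 2172.2 kPa.

q_ult ≈ 2170 kPa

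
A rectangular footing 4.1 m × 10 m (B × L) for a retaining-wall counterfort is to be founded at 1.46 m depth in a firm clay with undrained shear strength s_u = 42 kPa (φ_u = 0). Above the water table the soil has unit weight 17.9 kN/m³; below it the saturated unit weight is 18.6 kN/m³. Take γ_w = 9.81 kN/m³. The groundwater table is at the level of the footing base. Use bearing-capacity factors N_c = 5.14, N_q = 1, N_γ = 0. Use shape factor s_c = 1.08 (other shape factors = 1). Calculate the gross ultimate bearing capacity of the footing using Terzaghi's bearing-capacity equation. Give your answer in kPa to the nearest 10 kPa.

q_ult ≈ 260 kPa

q = γ·D_f = 17.9 × 1.46 = 26.134 kPa.
c·N_c·s_c = 42 × 5.14 × 1.08 = 233.15 kPa
q·N_q = 26.134 × 1 = 26.134 kPa
q_ult = 233.15 + 26.134 = 259.28 kPa.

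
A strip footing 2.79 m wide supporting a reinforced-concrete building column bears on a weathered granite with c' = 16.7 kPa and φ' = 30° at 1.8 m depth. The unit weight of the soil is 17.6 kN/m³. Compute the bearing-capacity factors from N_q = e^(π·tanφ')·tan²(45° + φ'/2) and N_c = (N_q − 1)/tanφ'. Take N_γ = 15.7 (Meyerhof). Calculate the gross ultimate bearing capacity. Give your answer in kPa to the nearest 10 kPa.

tan30° = 0.5774, so N_q = e^(π×0.5774)·tan²(60°) = 6.134 × 3.0 = 18.4.
N_c = (18.4 − 1)/tan30° = 30.14.
q = γ·D_f = 17.6 × 1.8 = 31.68 kPa.
c·N_c = 16.7 × 30.14 = 503.33 kPa
q·N_q = 31.68 × 18.401 = 582.95 kPa
0.5·γ·B·N_γ = 0.5 × 17.6 × 2.79 × 15.7 = 385.47 kPa
q_ult = 503.33 + 582.95 + 385.47 = 1471.7 kPa.

q_ult ≈ 1470 kPa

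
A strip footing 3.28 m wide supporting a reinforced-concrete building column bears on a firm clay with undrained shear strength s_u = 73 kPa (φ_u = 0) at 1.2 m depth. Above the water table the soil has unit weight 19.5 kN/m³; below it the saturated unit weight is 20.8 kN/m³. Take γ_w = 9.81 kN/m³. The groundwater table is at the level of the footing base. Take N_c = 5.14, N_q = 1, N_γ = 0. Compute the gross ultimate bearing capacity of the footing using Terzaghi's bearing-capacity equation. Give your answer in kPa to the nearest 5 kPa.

q_ult ≈ 400 kPa

Effective surcharge at the founding depth q = γ·D_f = 19.5 × 1.2 = 23.4 kPa.
q_ult = c·N_c + q·N_q
     = 73 × 5.14 + 23.4 × 1
     = 375.22 + 23.4 = 398.62 kPa.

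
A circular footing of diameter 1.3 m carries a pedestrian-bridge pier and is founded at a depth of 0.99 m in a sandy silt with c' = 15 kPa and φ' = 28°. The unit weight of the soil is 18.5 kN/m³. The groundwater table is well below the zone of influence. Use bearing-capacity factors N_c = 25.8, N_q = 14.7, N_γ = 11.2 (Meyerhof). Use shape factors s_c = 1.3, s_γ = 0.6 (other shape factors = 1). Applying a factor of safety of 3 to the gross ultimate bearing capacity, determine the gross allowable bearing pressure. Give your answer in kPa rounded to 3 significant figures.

q_all ≈ 284 kPa

Effective surcharge at the founding depth q = γ·D_f = 18.5 × 0.99 = 18.315 kPa.
q_ult = c·N_c·s_c + q·N_q + 0.5·γ·B·N_γ·s_γ
     = 15 × 25.8 × 1.3 + 18.315 × 14.7 + 0.5 × 18.5 × 1.3 × 11.2 × 0.6
     = 503.1 + 269.23 + 80.808 = 853.14 kPa.
q_all = q_ult / FS = 853.14 / 3 = 284.38 kPa.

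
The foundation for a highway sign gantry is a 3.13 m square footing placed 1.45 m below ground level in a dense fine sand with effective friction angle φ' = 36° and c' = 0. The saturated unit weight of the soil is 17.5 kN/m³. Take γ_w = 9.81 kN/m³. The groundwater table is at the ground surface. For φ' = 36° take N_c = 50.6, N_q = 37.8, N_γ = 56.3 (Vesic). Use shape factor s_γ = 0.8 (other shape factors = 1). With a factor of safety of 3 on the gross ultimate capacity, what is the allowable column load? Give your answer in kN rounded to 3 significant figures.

P_all ≈ 3150 kN

Water table at ground surface, so effective unit weight γ' = 17.5 − 9.81 = 7.69 kN/m³ is used throughout; overburden q = 7.69 × 1.45 = 11.15 kPa; the same γ' applies in the ½γBN_γ term.
Surcharge term q·N_q = 11.15 × 37.8 = 421.49 kPa; self-weight term 0.5·γ·B·N_γ·s_γ = 0.5 × 7.69 × 3.13 × 56.3 × 0.8 = 542.05 kPa.
q_ult = 421.49 + 542.05 = 963.54 kPa.
Gross allowable pressure q_all = 963.54 / 3 = 321.18 kPa.
Footing area = 9.7969 m², so allowable column load = 321.18 × 9.7969 = 3146.6 kN.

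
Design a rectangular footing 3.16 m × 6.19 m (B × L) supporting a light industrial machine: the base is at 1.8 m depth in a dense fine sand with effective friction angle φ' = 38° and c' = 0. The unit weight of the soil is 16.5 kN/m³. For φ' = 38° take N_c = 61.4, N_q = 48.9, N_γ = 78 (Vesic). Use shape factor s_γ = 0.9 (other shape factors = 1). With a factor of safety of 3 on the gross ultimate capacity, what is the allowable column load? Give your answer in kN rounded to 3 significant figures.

P_all ≈ 21400 kN

q = γ·D_f = 16.5 × 1.8 = 29.7 kPa.
q·N_q = 29.7 × 48.9 = 1452.3 kPa
0.5·γ·B·N_γ·s_γ = 0.5 × 16.5 × 3.16 × 78 × 0.9 = 1830.1 kPa
q_ult = 1452.3 + 1830.1 = 3282.4 kPa.
Gross allowable pressure q_all = 3282.4 / 3 = 1094.1 kPa.
Footing area = 19.5604 m², so allowable column load = 1094.1 × 19.5604 = 21402 kN.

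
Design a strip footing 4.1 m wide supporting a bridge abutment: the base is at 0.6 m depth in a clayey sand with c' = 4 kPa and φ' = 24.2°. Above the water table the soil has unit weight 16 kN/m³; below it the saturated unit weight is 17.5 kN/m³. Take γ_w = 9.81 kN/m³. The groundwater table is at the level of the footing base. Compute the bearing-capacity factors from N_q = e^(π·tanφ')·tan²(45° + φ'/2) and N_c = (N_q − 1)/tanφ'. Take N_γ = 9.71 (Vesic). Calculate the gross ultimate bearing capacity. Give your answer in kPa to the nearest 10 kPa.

q_ult ≈ 330 kPa

tan24.2° = 0.4494, so N_q = e^(π×0.4494)·tan²(57.1°) = 4.104 × 2.389 = 9.81.
N_c = (9.81 − 1)/tan24.2° = 19.59.
q = γ·D_f = 16 × 0.6 = 9.6 kPa.
For the ½γBN_γ term take γ' = 17.5 − 9.81 = 7.69 kN/m³ (soil below base is submerged).
c·N_c = 4 × 19.593 = 78.371 kPa
q·N_q = 9.6 × 9.8053 = 94.131 kPa
0.5·γ·B·N_γ = 0.5 × 7.69 × 4.1 × 9.71 = 153.07 kPa
q_ult = 78.371 + 94.131 + 153.07 = 325.58 kPa.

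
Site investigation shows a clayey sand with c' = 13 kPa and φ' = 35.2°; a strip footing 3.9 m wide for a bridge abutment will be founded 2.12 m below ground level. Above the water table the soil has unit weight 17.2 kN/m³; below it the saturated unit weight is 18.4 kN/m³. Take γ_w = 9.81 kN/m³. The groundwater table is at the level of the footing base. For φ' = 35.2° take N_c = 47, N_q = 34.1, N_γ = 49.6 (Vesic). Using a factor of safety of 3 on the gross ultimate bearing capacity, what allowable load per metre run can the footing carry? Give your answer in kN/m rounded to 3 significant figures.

Effective surcharge at the founding depth q = γ·D_f = 17.2 × 2.12 = 36.464 kPa.
The water table coincides with the base, so in the self-weight term γ → γ' = 8.59 kN/m³.
q_ult = c·N_c + q·N_q + 0.5·γ·B·N_γ
     = 13 × 47 + 36.464 × 34.1 + 0.5 × 8.59 × 3.9 × 49.6
     = 611 + 1243.4 + 830.82 = 2685.2 kPa.
Gross allowable pressure q_all = 2685.2 / 3 = 895.08 kPa.
Allowable wall load = q_all × B = 895.08 × 3.9 = 3490.8 kN per metre run.

≈ 3490 kN/m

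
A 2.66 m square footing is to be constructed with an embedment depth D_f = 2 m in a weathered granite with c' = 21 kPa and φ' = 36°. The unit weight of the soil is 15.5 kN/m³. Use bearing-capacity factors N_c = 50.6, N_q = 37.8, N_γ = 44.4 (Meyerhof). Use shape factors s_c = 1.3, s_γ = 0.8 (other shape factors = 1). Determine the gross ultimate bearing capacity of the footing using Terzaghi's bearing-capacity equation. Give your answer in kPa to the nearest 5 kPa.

q_ult ≈ 3285 kPa

q = γ·D_f = 15.5 × 2 = 31 kPa.
c·N_c·s_c = 21 × 50.6 × 1.3 = 1381.4 kPa
q·N_q = 31 × 37.8 = 1171.8 kPa
0.5·γ·B·N_γ·s_γ = 0.5 × 15.5 × 2.66 × 44.4 × 0.8 = 732.24 kPa
q_ult = 1381.4 + 1171.8 + 732.24 = 3285.4 kPa.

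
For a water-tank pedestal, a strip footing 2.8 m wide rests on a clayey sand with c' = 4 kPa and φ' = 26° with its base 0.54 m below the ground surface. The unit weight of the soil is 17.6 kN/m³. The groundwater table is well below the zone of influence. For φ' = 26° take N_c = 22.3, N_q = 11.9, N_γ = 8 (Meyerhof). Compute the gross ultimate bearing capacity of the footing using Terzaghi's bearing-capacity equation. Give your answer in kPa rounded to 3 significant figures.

q_ult ≈ 399 kPa

Effective surcharge at the founding depth q = γ·D_f = 17.6 × 0.54 = 9.504 kPa.
q_ult = c·N_c + q·N_q + 0.5·γ·B·N_γ
     = 4 × 22.3 + 9.504 × 11.9 + 0.5 × 17.6 × 2.8 × 8
     = 89.2 + 113.1 + 197.12 = 399.42 kPa.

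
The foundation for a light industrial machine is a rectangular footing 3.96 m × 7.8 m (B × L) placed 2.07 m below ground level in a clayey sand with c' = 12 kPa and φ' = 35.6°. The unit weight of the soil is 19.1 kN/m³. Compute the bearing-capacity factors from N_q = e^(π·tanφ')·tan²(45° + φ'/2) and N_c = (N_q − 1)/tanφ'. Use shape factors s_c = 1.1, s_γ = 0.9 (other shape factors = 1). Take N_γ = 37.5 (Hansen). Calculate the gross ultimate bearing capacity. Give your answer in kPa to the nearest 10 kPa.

q_ult ≈ 3340 kPa

tan35.6° = 0.7159, so N_q = e^(π×0.7159)·tan²(62.8°) = 9.48 × 3.786 = 35.89.
N_c = (35.89 − 1)/tan35.6° = 48.74.
Overburden at base level: q = 19.1 × 2.07 = 39.537 kPa.
Cohesion term c·N_c·s_c = 12 × 48.736 × 1.1 = 643.31 kPa; surcharge term q·N_q = 39.537 × 35.891 = 1419 kPa; self-weight term 0.5·γ·B·N_γ·s_γ = 0.5 × 19.1 × 3.96 × 37.5 × 0.9 = 1276.4 kPa.
q_ult = 643.31 + 1419 + 1276.4 = 3338.7 kPa.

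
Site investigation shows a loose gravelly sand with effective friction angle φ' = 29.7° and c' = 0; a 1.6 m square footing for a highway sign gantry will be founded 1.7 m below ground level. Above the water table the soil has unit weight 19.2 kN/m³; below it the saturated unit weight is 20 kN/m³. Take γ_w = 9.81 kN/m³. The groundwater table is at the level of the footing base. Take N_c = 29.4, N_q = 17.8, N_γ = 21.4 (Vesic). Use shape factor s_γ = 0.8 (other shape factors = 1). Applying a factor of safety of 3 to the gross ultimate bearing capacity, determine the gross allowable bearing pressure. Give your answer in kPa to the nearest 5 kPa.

Effective surcharge at the founding depth q = γ·D_f = 19.2 × 1.7 = 32.64 kPa.
The water table coincides with the base, so in the self-weight term γ → γ' = 10.19 kN/m³.
q_ult = q·N_q + 0.5·γ·B·N_γ·s_γ
     = 32.64 × 17.8 + 0.5 × 10.19 × 1.6 × 21.4 × 0.8
     = 580.99 + 139.56 = 720.55 kPa.
q_all = q_ult / FS = 720.55 / 3 = 240.18 kPa.

q_all ≈ 240 kPa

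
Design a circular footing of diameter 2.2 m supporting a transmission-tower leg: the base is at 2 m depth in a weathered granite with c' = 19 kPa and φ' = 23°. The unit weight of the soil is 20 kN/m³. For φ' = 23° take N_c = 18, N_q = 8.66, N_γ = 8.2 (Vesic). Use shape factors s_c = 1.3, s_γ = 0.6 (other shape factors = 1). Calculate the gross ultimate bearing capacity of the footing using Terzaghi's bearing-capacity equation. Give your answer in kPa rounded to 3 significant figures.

q = γ·D_f = 20 × 2 = 40 kPa.
c·N_c·s_c = 19 × 18 × 1.3 = 444.6 kPa
q·N_q = 40 × 8.66 = 346.4 kPa
0.5·γ·B·N_γ·s_γ = 0.5 × 20 × 2.2 × 8.2 × 0.6 = 108.24 kPa
q_ult = 444.6 + 346.4 + 108.24 = 899.24 kPa.

q_ult ≈ 899 kPa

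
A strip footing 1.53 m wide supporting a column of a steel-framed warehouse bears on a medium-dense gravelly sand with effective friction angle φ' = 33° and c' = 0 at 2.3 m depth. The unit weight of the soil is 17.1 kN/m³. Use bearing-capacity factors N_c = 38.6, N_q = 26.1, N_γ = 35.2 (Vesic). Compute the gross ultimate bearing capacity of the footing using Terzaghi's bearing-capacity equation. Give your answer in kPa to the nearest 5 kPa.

q_ult ≈ 1485 kPa

Effective surcharge at the founding depth q = γ·D_f = 17.1 × 2.3 = 39.33 kPa.
q_ult = q·N_q + 0.5·γ·B·N_γ
     = 39.33 × 26.1 + 0.5 × 17.1 × 1.53 × 35.2
     = 1026.5 + 460.47 = 1487 kPa.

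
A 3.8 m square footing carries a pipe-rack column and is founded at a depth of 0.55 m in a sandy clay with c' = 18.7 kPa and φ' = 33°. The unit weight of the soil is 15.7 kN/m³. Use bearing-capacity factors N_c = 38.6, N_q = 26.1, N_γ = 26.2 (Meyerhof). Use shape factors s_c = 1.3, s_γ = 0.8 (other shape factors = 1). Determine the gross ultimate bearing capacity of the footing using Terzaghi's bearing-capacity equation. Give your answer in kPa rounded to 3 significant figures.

q_ult ≈ 1790 kPa

q = γ·D_f = 15.7 × 0.55 = 8.635 kPa.
c·N_c·s_c = 18.7 × 38.6 × 1.3 = 938.37 kPa
q·N_q = 8.635 × 26.1 = 225.37 kPa
0.5·γ·B·N_γ·s_γ = 0.5 × 15.7 × 3.8 × 26.2 × 0.8 = 625.24 kPa
q_ult = 938.37 + 225.37 + 625.24 = 1789 kPa.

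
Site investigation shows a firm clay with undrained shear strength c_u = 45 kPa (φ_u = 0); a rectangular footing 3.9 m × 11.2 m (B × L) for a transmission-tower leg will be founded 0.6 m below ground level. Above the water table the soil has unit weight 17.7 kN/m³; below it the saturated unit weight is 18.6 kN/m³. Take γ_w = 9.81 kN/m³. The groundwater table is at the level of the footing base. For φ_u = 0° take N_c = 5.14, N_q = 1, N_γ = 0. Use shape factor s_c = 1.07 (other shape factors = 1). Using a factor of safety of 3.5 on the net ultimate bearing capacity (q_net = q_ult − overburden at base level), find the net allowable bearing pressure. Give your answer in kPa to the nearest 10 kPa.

q = γ·D_f = 17.7 × 0.6 = 10.62 kPa.
c·N_c·s_c = 45 × 5.14 × 1.07 = 247.49 kPa
q·N_q = 10.62 × 1 = 10.62 kPa
q_ult = 247.49 + 10.62 = 258.11 kPa.
q_net = 258.11 − 10.62 = 247.49 kPa.
q_all(net) = 247.49 / 3.5 = 70.712 kPa.

q_all(net) ≈ 70 kPa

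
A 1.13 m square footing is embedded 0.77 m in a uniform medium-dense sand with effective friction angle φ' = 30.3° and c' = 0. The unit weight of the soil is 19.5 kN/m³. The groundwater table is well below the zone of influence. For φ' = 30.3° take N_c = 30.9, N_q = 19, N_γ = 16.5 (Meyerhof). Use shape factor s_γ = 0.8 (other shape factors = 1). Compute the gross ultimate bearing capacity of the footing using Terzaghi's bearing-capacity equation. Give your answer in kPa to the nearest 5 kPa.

Overburden at base level: q = 19.5 × 0.77 = 15.015 kPa.
Surcharge term q·N_q = 15.015 × 19 = 285.29 kPa; self-weight term 0.5·γ·B·N_γ·s_γ = 0.5 × 19.5 × 1.13 × 16.5 × 0.8 = 145.43 kPa.
q_ult = 285.29 + 145.43 = 430.72 kPa.

q_ult ≈ 430 kPa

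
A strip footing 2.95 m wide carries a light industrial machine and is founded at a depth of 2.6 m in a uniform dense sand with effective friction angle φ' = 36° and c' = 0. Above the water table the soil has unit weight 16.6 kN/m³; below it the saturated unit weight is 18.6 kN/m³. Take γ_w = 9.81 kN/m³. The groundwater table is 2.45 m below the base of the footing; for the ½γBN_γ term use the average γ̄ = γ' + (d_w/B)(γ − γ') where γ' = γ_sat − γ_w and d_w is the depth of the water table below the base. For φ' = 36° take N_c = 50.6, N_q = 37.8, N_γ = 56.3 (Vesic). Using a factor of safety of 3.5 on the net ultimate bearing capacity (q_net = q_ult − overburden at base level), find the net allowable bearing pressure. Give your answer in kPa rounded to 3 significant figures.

q = γ·D_f = 16.6 × 2.6 = 43.16 kPa.
γ' = 8.79 kN/m³; averaging over the depth B below the base, γ̄ = γ' + (d_w/B)(γ − γ') = 15.276 kN/m³.
q·N_q = 43.16 × 37.8 = 1631.4 kPa
0.5·γ·B·N_γ = 0.5 × 15.276 × 2.95 × 56.3 = 1268.6 kPa
q_ult = 1631.4 + 1268.6 = 2900 kPa.
q_net = 2900 − 43.16 = 2856.9 kPa.
q_all(net) = 2856.9 / 3.5 = 816.25 kPa.

q_all(net) ≈ 816 kPa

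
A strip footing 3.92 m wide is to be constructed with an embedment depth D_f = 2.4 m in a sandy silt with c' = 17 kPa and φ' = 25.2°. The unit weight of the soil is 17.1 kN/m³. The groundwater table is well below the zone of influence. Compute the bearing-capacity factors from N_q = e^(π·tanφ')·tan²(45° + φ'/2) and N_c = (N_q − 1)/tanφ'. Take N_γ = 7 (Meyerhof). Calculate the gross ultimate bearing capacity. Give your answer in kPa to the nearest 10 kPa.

q_ult ≈ 1040 kPa

tan25.2° = 0.4706, so N_q = e^(π×0.4706)·tan²(57.6°) = 4.386 × 2.483 = 10.89.
N_c = (10.89 − 1)/tan25.2° = 21.02.
Effective surcharge at the founding depth q = γ·D_f = 17.1 × 2.4 = 41.04 kPa.
q_ult = c·N_c + q·N_q + 0.5·γ·B·N_γ
     = 17 × 21.016 + 41.04 × 10.889 + 0.5 × 17.1 × 3.92 × 7
     = 357.27 + 446.9 + 234.61 = 1038.8 kPa.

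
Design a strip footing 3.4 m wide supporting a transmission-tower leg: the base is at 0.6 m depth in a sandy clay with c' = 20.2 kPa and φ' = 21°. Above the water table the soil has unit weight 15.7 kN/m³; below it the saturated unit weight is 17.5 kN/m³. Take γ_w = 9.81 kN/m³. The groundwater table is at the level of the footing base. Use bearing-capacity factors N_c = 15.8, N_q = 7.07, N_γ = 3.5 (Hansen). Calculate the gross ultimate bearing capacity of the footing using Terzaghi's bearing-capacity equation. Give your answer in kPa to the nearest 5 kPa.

q_ult ≈ 430 kPa

q = γ·D_f = 15.7 × 0.6 = 9.42 kPa.
For the ½γBN_γ term take γ' = 17.5 − 9.81 = 7.69 kN/m³ (soil below base is submerged).
c·N_c = 20.2 × 15.8 = 319.16 kPa
q·N_q = 9.42 × 7.07 = 66.599 kPa
0.5·γ·B·N_γ = 0.5 × 7.69 × 3.4 × 3.5 = 45.755 kPa
q_ult = 319.16 + 66.599 + 45.755 = 431.51 kPa.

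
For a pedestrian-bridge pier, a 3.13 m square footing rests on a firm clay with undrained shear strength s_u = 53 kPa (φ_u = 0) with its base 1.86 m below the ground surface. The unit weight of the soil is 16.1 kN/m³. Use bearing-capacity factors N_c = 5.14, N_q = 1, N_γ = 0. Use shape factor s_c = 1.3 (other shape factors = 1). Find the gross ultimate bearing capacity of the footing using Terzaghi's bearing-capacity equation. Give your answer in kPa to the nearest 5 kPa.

q = γ·D_f = 16.1 × 1.86 = 29.946 kPa.
c·N_c·s_c = 53 × 5.14 × 1.3 = 354.15 kPa
q·N_q = 29.946 × 1 = 29.946 kPa
q_ult = 354.15 + 29.946 = 384.09 kPa.

q_ult ≈ 385 kPa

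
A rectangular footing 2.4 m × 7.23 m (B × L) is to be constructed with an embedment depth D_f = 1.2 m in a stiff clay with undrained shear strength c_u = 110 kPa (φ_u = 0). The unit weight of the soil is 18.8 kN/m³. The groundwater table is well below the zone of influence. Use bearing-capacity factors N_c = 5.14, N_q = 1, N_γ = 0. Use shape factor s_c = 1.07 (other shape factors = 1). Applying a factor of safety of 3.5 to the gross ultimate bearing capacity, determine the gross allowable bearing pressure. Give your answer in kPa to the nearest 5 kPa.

Effective surcharge at the founding depth q = γ·D_f = 18.8 × 1.2 = 22.56 kPa.
q_ult = c·N_c·s_c + q·N_q
     = 110 × 5.14 × 1.07 + 22.56 × 1
     = 604.98 + 22.56 = 627.54 kPa.
q_all = q_ult / FS = 627.54 / 3.5 = 179.3 kPa.

q_all ≈ 180 kPa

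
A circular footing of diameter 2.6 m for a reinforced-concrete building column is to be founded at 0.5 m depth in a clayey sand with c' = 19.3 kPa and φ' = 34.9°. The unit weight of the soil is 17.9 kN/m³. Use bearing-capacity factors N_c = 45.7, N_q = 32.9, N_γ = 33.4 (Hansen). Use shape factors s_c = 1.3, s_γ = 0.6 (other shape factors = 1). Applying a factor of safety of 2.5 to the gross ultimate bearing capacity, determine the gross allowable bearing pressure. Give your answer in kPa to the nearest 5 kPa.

q_all ≈ 765 kPa

Effective surcharge at the founding depth q = γ·D_f = 17.9 × 0.5 = 8.95 kPa.
q_ult = c·N_c·s_c + q·N_q + 0.5·γ·B·N_γ·s_γ
     = 19.3 × 45.7 × 1.3 + 8.95 × 32.9 + 0.5 × 17.9 × 2.6 × 33.4 × 0.6
     = 1146.6 + 294.45 + 466.33 = 1907.4 kPa.
q_all = q_ult / FS = 1907.4 / 2.5 = 762.96 kPa.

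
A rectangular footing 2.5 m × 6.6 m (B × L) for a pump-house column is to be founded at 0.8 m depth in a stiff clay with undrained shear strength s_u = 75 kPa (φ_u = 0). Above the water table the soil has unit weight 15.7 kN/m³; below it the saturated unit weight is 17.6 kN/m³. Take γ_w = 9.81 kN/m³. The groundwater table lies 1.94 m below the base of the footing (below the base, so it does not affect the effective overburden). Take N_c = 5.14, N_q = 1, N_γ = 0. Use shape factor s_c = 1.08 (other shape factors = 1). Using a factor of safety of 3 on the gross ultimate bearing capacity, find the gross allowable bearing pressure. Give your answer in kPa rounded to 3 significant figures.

q_all ≈ 143 kPa

Effective surcharge at the founding depth q = γ·D_f = 15.7 × 0.8 = 12.56 kPa.
q_ult = c·N_c·s_c + q·N_q
     = 75 × 5.14 × 1.08 + 12.56 × 1
     = 416.34 + 12.56 = 428.9 kPa.
q_all = 428.9 / 3 = 142.97 kPa.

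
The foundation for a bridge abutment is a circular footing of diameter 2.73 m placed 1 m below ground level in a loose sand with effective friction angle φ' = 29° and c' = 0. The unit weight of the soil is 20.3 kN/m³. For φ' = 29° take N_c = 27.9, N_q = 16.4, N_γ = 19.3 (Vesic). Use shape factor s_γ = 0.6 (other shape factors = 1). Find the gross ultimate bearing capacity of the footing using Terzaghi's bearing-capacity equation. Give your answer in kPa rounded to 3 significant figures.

Overburden at base level: q = 20.3 × 1 = 20.3 kPa.
Surcharge term q·N_q = 20.3 × 16.4 = 332.92 kPa; self-weight term 0.5·γ·B·N_γ·s_γ = 0.5 × 20.3 × 2.73 × 19.3 × 0.6 = 320.88 kPa.
q_ult = 332.92 + 320.88 = 653.8 kPa.

q_ult ≈ 654 kPa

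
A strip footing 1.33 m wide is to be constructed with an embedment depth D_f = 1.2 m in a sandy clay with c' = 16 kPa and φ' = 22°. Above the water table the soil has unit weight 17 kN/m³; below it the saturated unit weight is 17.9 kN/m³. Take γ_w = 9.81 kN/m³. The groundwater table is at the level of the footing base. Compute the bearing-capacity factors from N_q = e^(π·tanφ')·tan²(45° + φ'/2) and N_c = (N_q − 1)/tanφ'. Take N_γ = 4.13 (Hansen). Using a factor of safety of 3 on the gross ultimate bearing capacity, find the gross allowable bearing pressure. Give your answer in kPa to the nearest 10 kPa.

q_all ≈ 150 kPa

N_q = e^(π·tan22°)·tan²(56°) = 7.82; N_c = (N_q − 1)/tanφ' = 16.88.
q = γ·D_f = 17 × 1.2 = 20.4 kPa.
For the ½γBN_γ term take γ' = 17.9 − 9.81 = 8.09 kN/m³ (soil below base is submerged).
c·N_c = 16 × 16.883 = 270.13 kPa
q·N_q = 20.4 × 7.8211 = 159.55 kPa
0.5·γ·B·N_γ = 0.5 × 8.09 × 1.33 × 4.13 = 22.219 kPa
q_ult = 270.13 + 159.55 + 22.219 = 451.9 kPa.
q_all = 451.9 / 3 = 150.63 kPa.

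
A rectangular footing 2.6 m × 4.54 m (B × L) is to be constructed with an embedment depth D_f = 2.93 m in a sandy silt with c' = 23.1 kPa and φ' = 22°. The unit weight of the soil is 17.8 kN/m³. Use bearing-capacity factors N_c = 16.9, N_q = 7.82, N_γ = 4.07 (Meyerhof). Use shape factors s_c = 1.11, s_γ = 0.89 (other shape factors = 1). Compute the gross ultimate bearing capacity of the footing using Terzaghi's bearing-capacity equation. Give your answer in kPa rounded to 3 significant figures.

q_ult ≈ 925 kPa

Effective surcharge at the founding depth q = γ·D_f = 17.8 × 2.93 = 52.154 kPa.
q_ult = c·N_c·s_c + q·N_q + 0.5·γ·B·N_γ·s_γ
     = 23.1 × 16.9 × 1.11 + 52.154 × 7.82 + 0.5 × 17.8 × 2.6 × 4.07 × 0.89
     = 433.33 + 407.84 + 83.82 = 925 kPa.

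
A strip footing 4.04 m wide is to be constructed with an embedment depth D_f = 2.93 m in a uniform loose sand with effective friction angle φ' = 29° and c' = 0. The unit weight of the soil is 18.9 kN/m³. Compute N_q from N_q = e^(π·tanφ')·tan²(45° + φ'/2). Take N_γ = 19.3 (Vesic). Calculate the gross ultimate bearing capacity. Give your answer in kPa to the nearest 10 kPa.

q_ult ≈ 1650 kPa

tan29° = 0.5543, so N_q = e^(π×0.5543)·tan²(59.5°) = 5.705 × 2.882 = 16.44.
Effective surcharge at the founding depth q = γ·D_f = 18.9 × 2.93 = 55.377 kPa.
q_ult = q·N_q + 0.5·γ·B·N_γ
     = 55.377 × 16.443 + 0.5 × 18.9 × 4.04 × 19.3
     = 910.58 + 736.84 = 1647.4 kPa.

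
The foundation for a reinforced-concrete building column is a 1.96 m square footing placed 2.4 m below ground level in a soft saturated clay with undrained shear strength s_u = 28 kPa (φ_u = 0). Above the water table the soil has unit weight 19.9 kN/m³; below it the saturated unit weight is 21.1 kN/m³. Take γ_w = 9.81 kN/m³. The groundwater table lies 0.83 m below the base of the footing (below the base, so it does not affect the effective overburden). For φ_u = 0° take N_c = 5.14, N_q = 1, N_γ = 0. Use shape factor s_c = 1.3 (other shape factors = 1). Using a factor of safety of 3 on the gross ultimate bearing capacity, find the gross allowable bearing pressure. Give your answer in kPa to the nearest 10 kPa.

q_all ≈ 80 kPa

Overburden at base level: q = 19.9 × 2.4 = 47.76 kPa.
Cohesion term c·N_c·s_c = 28 × 5.14 × 1.3 = 187.1 kPa; surcharge term q·N_q = 47.76 × 1 = 47.76 kPa.
q_ult = 187.1 + 47.76 = 234.86 kPa.
q_all = 234.86 / 3 = 78.285 kPa.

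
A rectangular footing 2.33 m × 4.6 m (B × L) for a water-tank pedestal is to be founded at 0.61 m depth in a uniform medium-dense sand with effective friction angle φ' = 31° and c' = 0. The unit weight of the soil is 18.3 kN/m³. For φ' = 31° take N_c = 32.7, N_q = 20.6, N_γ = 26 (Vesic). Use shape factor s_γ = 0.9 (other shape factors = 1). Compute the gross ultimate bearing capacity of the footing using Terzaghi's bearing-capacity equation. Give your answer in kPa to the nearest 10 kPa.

q_ult ≈ 730 kPa

Effective surcharge at the founding depth q = γ·D_f = 18.3 × 0.61 = 11.163 kPa.
q_ult = q·N_q + 0.5·γ·B·N_γ·s_γ
     = 11.163 × 20.6 + 0.5 × 18.3 × 2.33 × 26 × 0.9
     = 229.96 + 498.88 = 728.83 kPa.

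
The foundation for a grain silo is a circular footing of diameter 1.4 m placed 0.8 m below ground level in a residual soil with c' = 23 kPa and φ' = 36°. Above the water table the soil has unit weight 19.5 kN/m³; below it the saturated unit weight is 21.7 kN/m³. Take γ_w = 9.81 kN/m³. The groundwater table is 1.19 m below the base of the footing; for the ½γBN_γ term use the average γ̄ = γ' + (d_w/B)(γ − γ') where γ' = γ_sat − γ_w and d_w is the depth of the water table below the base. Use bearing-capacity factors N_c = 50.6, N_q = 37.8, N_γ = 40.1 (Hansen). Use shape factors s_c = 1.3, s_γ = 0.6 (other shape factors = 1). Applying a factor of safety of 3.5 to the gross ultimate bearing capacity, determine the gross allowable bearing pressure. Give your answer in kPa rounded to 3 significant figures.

Overburden at base level: q = 19.5 × 0.8 = 15.6 kPa.
The water table is 1.19 m below the base (< B = 1.4 m), so the ½γBN_γ term uses γ̄ = γ' + (d_w/B)(γ − γ') = 11.89 + (1.19/1.4)(19.5 − 11.89) = 18.358 kN/m³.
Cohesion term c·N_c·s_c = 23 × 50.6 × 1.3 = 1512.9 kPa; surcharge term q·N_q = 15.6 × 37.8 = 589.68 kPa; self-weight term 0.5·γ·B·N_γ·s_γ = 0.5 × 18.358 × 1.4 × 40.1 × 0.6 = 309.19 kPa.
q_ult = 1512.9 + 589.68 + 309.19 = 2411.8 kPa.
q_all = q_ult / FS = 2411.8 / 3.5 = 689.09 kPa.

q_all ≈ 689 kPa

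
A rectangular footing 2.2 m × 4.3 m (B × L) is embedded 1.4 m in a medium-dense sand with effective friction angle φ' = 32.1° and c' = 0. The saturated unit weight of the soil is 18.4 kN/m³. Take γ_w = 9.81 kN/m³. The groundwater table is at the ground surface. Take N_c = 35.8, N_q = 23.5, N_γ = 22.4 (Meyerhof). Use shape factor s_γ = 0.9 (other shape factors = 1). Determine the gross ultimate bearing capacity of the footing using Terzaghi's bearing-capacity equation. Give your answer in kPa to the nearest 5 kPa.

q_ult ≈ 475 kPa

Water table at ground surface, so effective unit weight γ' = 18.4 − 9.81 = 8.59 kN/m³ is used throughout; overburden q = 8.59 × 1.4 = 12.026 kPa; the same γ' applies in the ½γBN_γ term.
Surcharge term q·N_q = 12.026 × 23.5 = 282.61 kPa; self-weight term 0.5·γ·B·N_γ·s_γ = 0.5 × 8.59 × 2.2 × 22.4 × 0.9 = 190.49 kPa.
q_ult = 282.61 + 190.49 = 473.1 kPa.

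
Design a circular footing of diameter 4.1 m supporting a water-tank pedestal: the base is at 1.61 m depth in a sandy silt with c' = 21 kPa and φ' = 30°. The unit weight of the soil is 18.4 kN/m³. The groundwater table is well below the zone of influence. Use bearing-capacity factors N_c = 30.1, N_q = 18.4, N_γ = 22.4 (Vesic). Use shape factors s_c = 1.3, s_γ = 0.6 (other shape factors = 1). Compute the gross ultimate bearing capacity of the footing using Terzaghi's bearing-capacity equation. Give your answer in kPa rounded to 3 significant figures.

q = γ·D_f = 18.4 × 1.61 = 29.624 kPa.
c·N_c·s_c = 21 × 30.1 × 1.3 = 821.73 kPa
q·N_q = 29.624 × 18.4 = 545.08 kPa
0.5·γ·B·N_γ·s_γ = 0.5 × 18.4 × 4.1 × 22.4 × 0.6 = 506.96 kPa
q_ult = 821.73 + 545.08 + 506.96 = 1873.8 kPa.

q_ult ≈ 1870 kPa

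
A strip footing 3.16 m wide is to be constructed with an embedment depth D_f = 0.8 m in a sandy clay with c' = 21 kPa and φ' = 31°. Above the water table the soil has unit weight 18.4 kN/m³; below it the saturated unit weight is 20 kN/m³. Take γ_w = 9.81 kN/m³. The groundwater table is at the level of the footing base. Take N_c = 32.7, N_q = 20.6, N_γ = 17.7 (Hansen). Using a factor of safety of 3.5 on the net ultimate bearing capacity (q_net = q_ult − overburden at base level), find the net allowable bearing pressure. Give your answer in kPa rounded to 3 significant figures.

Effective surcharge at the founding depth q = γ·D_f = 18.4 × 0.8 = 14.72 kPa.
The water table coincides with the base, so in the self-weight term γ → γ' = 10.19 kN/m³.
q_ult = c·N_c + q·N_q + 0.5·γ·B·N_γ
     = 21 × 32.7 + 14.72 × 20.6 + 0.5 × 10.19 × 3.16 × 17.7
     = 686.7 + 303.23 + 284.97 = 1274.9 kPa.
q_net = 1274.9 − 14.72 = 1260.2 kPa.
q_all(net) = 1260.2 / 3.5 = 360.05 kPa.

q_all(net) ≈ 360 kPa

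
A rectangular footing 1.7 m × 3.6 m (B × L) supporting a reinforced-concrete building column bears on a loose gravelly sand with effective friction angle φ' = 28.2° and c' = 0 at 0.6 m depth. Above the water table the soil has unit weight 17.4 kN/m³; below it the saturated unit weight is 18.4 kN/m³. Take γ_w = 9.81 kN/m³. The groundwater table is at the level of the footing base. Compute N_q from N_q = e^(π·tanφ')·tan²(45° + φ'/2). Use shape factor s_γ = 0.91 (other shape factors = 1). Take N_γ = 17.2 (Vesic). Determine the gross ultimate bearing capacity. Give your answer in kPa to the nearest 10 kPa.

q_ult ≈ 270 kPa

tan28.2° = 0.5362, so N_q = e^(π×0.5362)·tan²(59.1°) = 5.39 × 2.792 = 15.05.
Effective surcharge at the founding depth q = γ·D_f = 17.4 × 0.6 = 10.44 kPa.
The water table coincides with the base, so in the self-weight term γ → γ' = 8.59 kN/m³.
q_ult = q·N_q + 0.5·γ·B·N_γ·s_γ
     = 10.44 × 15.047 + 0.5 × 8.59 × 1.7 × 17.2 × 0.91
     = 157.09 + 114.28 = 271.38 kPa.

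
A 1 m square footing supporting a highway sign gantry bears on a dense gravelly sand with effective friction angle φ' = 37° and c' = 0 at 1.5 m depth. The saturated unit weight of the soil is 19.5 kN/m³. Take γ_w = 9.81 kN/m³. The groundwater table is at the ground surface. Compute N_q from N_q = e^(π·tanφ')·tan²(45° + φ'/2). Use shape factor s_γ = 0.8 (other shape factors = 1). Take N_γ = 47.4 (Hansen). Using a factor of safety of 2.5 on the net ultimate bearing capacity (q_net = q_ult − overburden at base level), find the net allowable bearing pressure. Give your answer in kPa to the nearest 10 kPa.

q_all(net) ≈ 320 kPa

N_q = e^(π·tan37°)·tan²(63.5°) = 42.92.
γ' = 19.5 − 9.81 = 9.69 kN/m³ (submerged throughout). q = 9.69 × 1.5 = 14.535 kPa; the same γ' applies in the ½γBN_γ term.
q·N_q = 14.535 × 42.92 = 623.84 kPa
0.5·γ·B·N_γ·s_γ = 0.5 × 9.69 × 1 × 47.4 × 0.8 = 183.72 kPa
q_ult = 623.84 + 183.72 = 807.56 kPa.
q_net = 807.56 − 14.535 = 793.03 kPa.
q_all(net) = 793.03 / 2.5 = 317.21 kPa.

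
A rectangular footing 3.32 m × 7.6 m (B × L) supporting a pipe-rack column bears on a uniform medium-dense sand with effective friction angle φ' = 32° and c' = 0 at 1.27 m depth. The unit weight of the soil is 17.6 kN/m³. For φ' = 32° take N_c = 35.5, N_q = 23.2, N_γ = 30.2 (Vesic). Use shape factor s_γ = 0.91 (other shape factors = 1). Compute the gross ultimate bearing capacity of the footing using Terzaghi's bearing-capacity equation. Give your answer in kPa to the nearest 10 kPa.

Overburden at base level: q = 17.6 × 1.27 = 22.352 kPa.
Surcharge term q·N_q = 22.352 × 23.2 = 518.57 kPa; self-weight term 0.5·γ·B·N_γ·s_γ = 0.5 × 17.6 × 3.32 × 30.2 × 0.91 = 802.91 kPa.
q_ult = 518.57 + 802.91 = 1321.5 kPa.

q_ult ≈ 1320 kPa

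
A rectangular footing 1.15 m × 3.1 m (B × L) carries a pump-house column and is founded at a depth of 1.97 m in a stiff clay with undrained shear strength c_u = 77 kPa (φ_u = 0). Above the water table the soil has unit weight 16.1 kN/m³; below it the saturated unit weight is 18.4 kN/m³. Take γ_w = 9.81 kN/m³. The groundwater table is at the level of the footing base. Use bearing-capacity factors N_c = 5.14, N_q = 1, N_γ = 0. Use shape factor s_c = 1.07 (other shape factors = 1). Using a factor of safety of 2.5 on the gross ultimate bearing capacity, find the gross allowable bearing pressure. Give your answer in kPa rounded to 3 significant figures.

q_all ≈ 182 kPa

q = γ·D_f = 16.1 × 1.97 = 31.717 kPa.
c·N_c·s_c = 77 × 5.14 × 1.07 = 423.48 kPa
q·N_q = 31.717 × 1 = 31.717 kPa
q_ult = 423.48 + 31.717 = 455.2 kPa.
q_all = 455.2 / 2.5 = 182.08 kPa.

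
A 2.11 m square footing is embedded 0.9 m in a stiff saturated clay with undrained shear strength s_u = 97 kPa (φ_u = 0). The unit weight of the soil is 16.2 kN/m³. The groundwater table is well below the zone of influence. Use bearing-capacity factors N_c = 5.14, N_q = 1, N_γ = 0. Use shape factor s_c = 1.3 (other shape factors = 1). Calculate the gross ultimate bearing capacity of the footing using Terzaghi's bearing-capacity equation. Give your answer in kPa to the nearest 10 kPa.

q_ult ≈ 660 kPa

Overburden at base level: q = 16.2 × 0.9 = 14.58 kPa.
Cohesion term c·N_c·s_c = 97 × 5.14 × 1.3 = 648.15 kPa; surcharge term q·N_q = 14.58 × 1 = 14.58 kPa.
q_ult = 648.15 + 14.58 = 662.73 kPa.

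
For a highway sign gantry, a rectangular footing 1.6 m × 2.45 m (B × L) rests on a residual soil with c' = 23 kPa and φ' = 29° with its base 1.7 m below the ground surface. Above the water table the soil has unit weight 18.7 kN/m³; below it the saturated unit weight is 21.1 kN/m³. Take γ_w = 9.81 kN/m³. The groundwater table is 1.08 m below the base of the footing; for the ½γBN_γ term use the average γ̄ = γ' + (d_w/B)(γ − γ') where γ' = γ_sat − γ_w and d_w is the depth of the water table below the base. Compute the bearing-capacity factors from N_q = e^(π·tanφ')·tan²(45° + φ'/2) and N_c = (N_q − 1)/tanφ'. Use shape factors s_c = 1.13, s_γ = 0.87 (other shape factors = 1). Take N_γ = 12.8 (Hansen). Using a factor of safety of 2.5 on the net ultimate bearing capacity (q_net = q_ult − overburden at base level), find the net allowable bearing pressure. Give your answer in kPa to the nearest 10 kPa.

N_q = e^(π·tan29°)·tan²(59.5°) = 16.44; N_c = (N_q − 1)/tanφ' = 27.86.
Effective surcharge at the founding depth q = γ·D_f = 18.7 × 1.7 = 31.79 kPa.
With d_w = 1.08 m < B, γ̄ = 11.29 + (1.08/1.6) × (18.7 − 11.29) = 16.292 kN/m³.
q_ult = c·N_c·s_c + q·N_q + 0.5·γ·B·N_γ·s_γ
     = 23 × 27.86 × 1.13 + 31.79 × 16.443 + 0.5 × 16.292 × 1.6 × 12.8 × 0.87
     = 724.09 + 522.73 + 145.14 = 1392 kPa.
q_net = 1392 − 31.79 = 1360.2 kPa.
q_all(net) = 1360.2 / 2.5 = 544.07 kPa.

q_all(net) ≈ 540 kPa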